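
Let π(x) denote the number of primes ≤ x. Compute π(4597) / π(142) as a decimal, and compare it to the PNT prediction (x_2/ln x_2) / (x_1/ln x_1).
π(4597)/π(142) = 622/34 ≈ 18.2941;  PNT prediction ≈ 19.0244.

π(142) = 34 and π(4597) = 622, so π(4597)/π(142) ≈ 18.2941. The PNT-predicted ratio is (4597/ln(4597)) / (142/ln(142)) ≈ 19.0244. The two agree to within a few percent, as expected.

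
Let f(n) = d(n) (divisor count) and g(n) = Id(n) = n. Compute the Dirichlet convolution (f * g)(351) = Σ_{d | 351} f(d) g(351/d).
(d * Id)(351) = 870

Divisors of 351: [1, 3, 9, 13, 27, 39, 117, 351]. For each d | 351:
  d = 1: d(1) · Id(351/1) = 1 · 351 = 351
  d = 3: d(3) · Id(351/3) = 2 · 117 = 234
  d = 9: d(9) · Id(351/9) = 3 · 39 = 117
  d = 13: d(13) · Id(351/13) = 2 · 27 = 54
  d = 27: d(27) · Id(351/27) = 4 · 13 = 52
  d = 39: d(39) · Id(351/39) = 4 · 9 = 36
  d = 117: d(117) · Id(351/117) = 6 · 3 = 18
  d = 351: d(351) · Id(351/351) = 8 · 1 = 8
Summing: (d * Id)(351) = 351 + 234 + 117 + 54 + 52 + 36 + 18 + 8 = 870.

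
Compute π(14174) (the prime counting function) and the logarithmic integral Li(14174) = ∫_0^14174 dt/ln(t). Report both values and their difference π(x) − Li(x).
π(14174) = 1668;  Li(14174) ≈ 1690.47;  π(x) − Li(x) ≈ -22.47.

Direct count of primes ≤ 14174 gives π(14174) = 1668. Numerical evaluation of the logarithmic integral gives Li(14174) ≈ 1690.47. The difference π(x) − Li(x) ≈ -22.47 is typically negative for small/moderate x (Li(x) overestimates), though Littlewood's theorem shows this sign changes infinitely often.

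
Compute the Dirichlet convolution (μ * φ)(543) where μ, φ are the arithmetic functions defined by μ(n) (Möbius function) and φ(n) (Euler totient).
(μ * φ)(543) = 179

Divisors of 543: [1, 3, 181, 543]. For each d | 543:
  d = 1: μ(1) · φ(543/1) = 1 · 360 = 360
  d = 3: μ(3) · φ(543/3) = -1 · 180 = -180
  d = 181: μ(181) · φ(543/181) = -1 · 2 = -2
  d = 543: μ(543) · φ(543/543) = 1 · 1 = 1
Summing: (μ * φ)(543) = 360 + -180 + -2 + 1 = 179.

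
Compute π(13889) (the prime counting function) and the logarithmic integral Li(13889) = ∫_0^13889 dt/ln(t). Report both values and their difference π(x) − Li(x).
π(13889) = 1641;  Li(13889) ≈ 1660.63;  π(x) − Li(x) ≈ -19.63.

Direct count of primes ≤ 13889 gives π(13889) = 1641. Numerical evaluation of the logarithmic integral gives Li(13889) ≈ 1660.63. The difference π(x) − Li(x) ≈ -19.63 is typically negative for small/moderate x (Li(x) overestimates), though Littlewood's theorem shows this sign changes infinitely often.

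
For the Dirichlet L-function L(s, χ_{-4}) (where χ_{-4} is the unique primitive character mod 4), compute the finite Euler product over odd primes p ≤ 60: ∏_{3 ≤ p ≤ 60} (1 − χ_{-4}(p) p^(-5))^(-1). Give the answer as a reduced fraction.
∏ = 34538337851474581952741276429072842761309710837968927162241490274877420523772051911439/34671551917835326033172056215145617687895117707924911462190255983143219500310572564480

The odd primes p ≤ 60 are [3, 5, 7, 11, 13, 17, 19, 23, 29, 31, 37, 41, 43, 47, 53, 59]. For each, χ(p) = 1 if p ≡ 1 mod 4, χ(p) = −1 if p ≡ 3 mod 4. Taking (1 − χ(p)/p^5)^(-1) = p^5/(p^5 − χ(p)): (1 − (-1)/3^5)^(-1) · (1 − (1)/5^5)^(-1) · (1 − (-1)/7^5)^(-1) · (1 − (-1)/11^5)^(-1) · (1 − (1)/13^5)^(-1) · (1 − (1)/17^5)^(-1) · (1 − (-1)/19^5)^(-1) · (1 − (-1)/23^5)^(-1) · (1 − (1)/29^5)^(-1) · (1 − (-1)/31^5)^(-1) · (1 − (1)/37^5)^(-1) · (1 − (1)/41^5)^(-1) · (1 − (-1)/43^5)^(-1) · (1 − (-1)/47^5)^(-1) · (1 − (1)/53^5)^(-1) · (1 − (-1)/59^5)^(-1) = 34538337851474581952741276429072842761309710837968927162241490274877420523772051911439/34671551917835326033172056215145617687895117707924911462190255983143219500310572564480.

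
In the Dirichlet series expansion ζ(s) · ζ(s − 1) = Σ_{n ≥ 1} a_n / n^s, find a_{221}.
σ(221) = 252

In the product (Σ m^0/m^s)(Σ k / k^s) = Σ (Σ_{d | n} d) / n^s, the coefficient of 1/n^s is σ(n) = Σ_{d | n} d. For n = 221, divisors are [1, 13, 17, 221]; summing: σ(221) = 252.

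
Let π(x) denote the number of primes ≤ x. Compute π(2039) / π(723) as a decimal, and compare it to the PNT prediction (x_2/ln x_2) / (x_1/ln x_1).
π(2039)/π(723) = 309/128 ≈ 2.4141;  PNT prediction ≈ 2.4365.

π(723) = 128 and π(2039) = 309, so π(2039)/π(723) ≈ 2.4141. The PNT-predicted ratio is (2039/ln(2039)) / (723/ln(723)) ≈ 2.4365. The two agree to within a few percent, as expected.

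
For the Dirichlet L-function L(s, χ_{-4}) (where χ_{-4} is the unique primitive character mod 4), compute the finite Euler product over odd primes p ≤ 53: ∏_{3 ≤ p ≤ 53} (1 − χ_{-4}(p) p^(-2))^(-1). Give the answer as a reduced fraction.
∏ = 6080498115610191266973991/6635764829241999360000000

The odd primes p ≤ 53 are [3, 5, 7, 11, 13, 17, 19, 23, 29, 31, 37, 41, 43, 47, 53]. For each, χ(p) = 1 if p ≡ 1 mod 4, χ(p) = −1 if p ≡ 3 mod 4. Taking (1 − χ(p)/p^2)^(-1) = p^2/(p^2 − χ(p)): (1 − (-1)/3^2)^(-1) · (1 − (1)/5^2)^(-1) · (1 − (-1)/7^2)^(-1) · (1 − (-1)/11^2)^(-1) · (1 − (1)/13^2)^(-1) · (1 − (1)/17^2)^(-1) · (1 − (-1)/19^2)^(-1) · (1 − (-1)/23^2)^(-1) · (1 − (1)/29^2)^(-1) · (1 − (-1)/31^2)^(-1) · (1 − (1)/37^2)^(-1) · (1 − (1)/41^2)^(-1) · (1 − (-1)/43^2)^(-1) · (1 − (-1)/47^2)^(-1) · (1 − (1)/53^2)^(-1) = 6080498115610191266973991/6635764829241999360000000.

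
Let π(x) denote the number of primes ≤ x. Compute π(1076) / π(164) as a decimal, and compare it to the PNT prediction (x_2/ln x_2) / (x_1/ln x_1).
π(1076)/π(164) = 180/38 ≈ 4.7368;  PNT prediction ≈ 4.7930.

π(164) = 38 and π(1076) = 180, so π(1076)/π(164) ≈ 4.7368. The PNT-predicted ratio is (1076/ln(1076)) / (164/ln(164)) ≈ 4.7930. The two agree to within a few percent, as expected.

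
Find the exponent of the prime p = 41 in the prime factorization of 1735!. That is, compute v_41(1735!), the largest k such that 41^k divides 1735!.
v_41(1735!) = 43

Legendre's formula: v_p(n!) = Σ_{k ≥ 1} ⌊n / p^k⌋. For p = 41, n = 1735, the terms are:
  ⌊1735/41^1⌋ = ⌊1735/41⌋ = 42
  ⌊1735/41^2⌋ = ⌊1735/1681⌋ = 1
(the next term ⌊1735/41^3⌋ = 0, terminating the sum). Summing: v_41(1735!) = 42 + 1 = 43.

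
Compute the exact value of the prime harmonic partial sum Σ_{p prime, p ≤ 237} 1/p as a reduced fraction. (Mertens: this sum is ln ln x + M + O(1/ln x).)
Σ 1/p = 8762990377702925264993654890050782886250854676753323401606562622367345144099360398279019780479/4445236185272185438169240794291312557432222642727183809026451438704160103479600800432029464270

π(237) = 51, so the primes ≤ 237 are [2, 3, 5, 7, 11, 13, 17, 19, 23, 29, 31, 37, 41, 43, 47, 53, 59, 61, 67, 71, 73, 79, 83, 89, 97, 101, 103, 107, 109, 113, 127, 131, 137, 139, 149, 151, 157, 163, 167, 173, 179, 181, 191, 193, 197, 199, 211, 223, 227, 229, 233]. Summing 1/p over these primes: 8762990377702925264993654890050782886250854676753323401606562622367345144099360398279019780479/4445236185272185438169240794291312557432222642727183809026451438704160103479600800432029464270 ≈ 1.9713. Mertens estimate ln ln(237) + 0.2615 ≈ 1.9604.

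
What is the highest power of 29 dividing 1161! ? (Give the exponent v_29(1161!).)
v_29(1161!) = 41

Legendre's formula: v_p(n!) = Σ_{k ≥ 1} ⌊n / p^k⌋. For p = 29, n = 1161, the terms are:
  ⌊1161/29^1⌋ = ⌊1161/29⌋ = 40
  ⌊1161/29^2⌋ = ⌊1161/841⌋ = 1
(the next term ⌊1161/29^3⌋ = 0, terminating the sum). Summing: v_29(1161!) = 40 + 1 = 41.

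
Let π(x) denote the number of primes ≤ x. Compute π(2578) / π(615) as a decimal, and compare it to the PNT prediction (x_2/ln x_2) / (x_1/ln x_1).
π(2578)/π(615) = 375/112 ≈ 3.3482;  PNT prediction ≈ 3.4270.

π(615) = 112 and π(2578) = 375, so π(2578)/π(615) ≈ 3.3482. The PNT-predicted ratio is (2578/ln(2578)) / (615/ln(615)) ≈ 3.4270. The two agree to within a few percent, as expected.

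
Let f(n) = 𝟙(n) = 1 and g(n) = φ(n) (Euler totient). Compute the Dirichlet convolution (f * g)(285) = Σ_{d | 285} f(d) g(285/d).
(𝟙 * φ)(285) = 285

Divisors of 285: [1, 3, 5, 15, 19, 57, 95, 285]. For each d | 285:
  d = 1: 𝟙(1) · φ(285/1) = 1 · 144 = 144
  d = 3: 𝟙(3) · φ(285/3) = 1 · 72 = 72
  d = 5: 𝟙(5) · φ(285/5) = 1 · 36 = 36
  d = 15: 𝟙(15) · φ(285/15) = 1 · 18 = 18
  d = 19: 𝟙(19) · φ(285/19) = 1 · 8 = 8
  d = 57: 𝟙(57) · φ(285/57) = 1 · 4 = 4
  d = 95: 𝟙(95) · φ(285/95) = 1 · 2 = 2
  d = 285: 𝟙(285) · φ(285/285) = 1 · 1 = 1
Summing: (𝟙 * φ)(285) = 144 + 72 + 36 + 18 + 8 + 4 + 2 + 1 = 285.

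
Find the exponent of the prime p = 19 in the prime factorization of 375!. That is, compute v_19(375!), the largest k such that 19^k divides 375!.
v_19(375!) = 20

Legendre's formula: v_p(n!) = Σ_{k ≥ 1} ⌊n / p^k⌋. For p = 19, n = 375, the terms are:
  ⌊375/19^1⌋ = ⌊375/19⌋ = 19
  ⌊375/19^2⌋ = ⌊375/361⌋ = 1
(the next term ⌊375/19^3⌋ = 0, terminating the sum). Summing: v_19(375!) = 19 + 1 = 20.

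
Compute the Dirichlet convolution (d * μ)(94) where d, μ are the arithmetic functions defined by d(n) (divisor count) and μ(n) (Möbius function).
(d * μ)(94) = 1

Divisors of 94: [1, 2, 47, 94]. For each d | 94:
  d = 1: d(1) · μ(94/1) = 1 · 1 = 1
  d = 2: d(2) · μ(94/2) = 2 · -1 = -2
  d = 47: d(47) · μ(94/47) = 2 · -1 = -2
  d = 94: d(94) · μ(94/94) = 4 · 1 = 4
Summing: (d * μ)(94) = 1 + -2 + -2 + 4 = 1.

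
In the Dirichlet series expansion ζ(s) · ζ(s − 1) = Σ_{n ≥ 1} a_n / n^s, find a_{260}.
σ(260) = 588

In the product (Σ m^0/m^s)(Σ k / k^s) = Σ (Σ_{d | n} d) / n^s, the coefficient of 1/n^s is σ(n) = Σ_{d | n} d. For n = 260, divisors are [1, 2, 4, 5, 10, 13, 20, 26, 52, 65, 130, 260]; summing: σ(260) = 588.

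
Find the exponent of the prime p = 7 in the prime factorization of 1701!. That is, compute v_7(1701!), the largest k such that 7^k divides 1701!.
v_7(1701!) = 281

Legendre's formula: v_p(n!) = Σ_{k ≥ 1} ⌊n / p^k⌋. For p = 7, n = 1701, the terms are:
  ⌊1701/7^1⌋ = ⌊1701/7⌋ = 243
  ⌊1701/7^2⌋ = ⌊1701/49⌋ = 34
  ⌊1701/7^3⌋ = ⌊1701/343⌋ = 4
(the next term ⌊1701/7^4⌋ = 0, terminating the sum). Summing: v_7(1701!) = 243 + 34 + 4 = 281.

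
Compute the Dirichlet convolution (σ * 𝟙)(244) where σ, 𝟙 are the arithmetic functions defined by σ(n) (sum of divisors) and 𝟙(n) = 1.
(σ * 𝟙)(244) = 693

Divisors of 244: [1, 2, 4, 61, 122, 244]. For each d | 244:
  d = 1: σ(1) · 𝟙(244/1) = 1 · 1 = 1
  d = 2: σ(2) · 𝟙(244/2) = 3 · 1 = 3
  d = 4: σ(4) · 𝟙(244/4) = 7 · 1 = 7
  d = 61: σ(61) · 𝟙(244/61) = 62 · 1 = 62
  d = 122: σ(122) · 𝟙(244/122) = 186 · 1 = 186
  d = 244: σ(244) · 𝟙(244/244) = 434 · 1 = 434
Summing: (σ * 𝟙)(244) = 1 + 3 + 7 + 62 + 186 + 434 = 693.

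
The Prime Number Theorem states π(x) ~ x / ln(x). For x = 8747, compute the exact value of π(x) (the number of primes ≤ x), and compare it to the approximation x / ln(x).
π(8747) = 1091;  x/ln(x) ≈ 963.70;  relative error ≈ 11.67%.

Directly count primes up to 8747: π(8747) = 1091. The PNT approximation gives 8747/ln(8747) ≈ 8747/9.07647 ≈ 963.70. Relative error (π(x) − x/ln(x)) / π(x) ≈ 11.67%; the approximation is known to undercount slightly (Li(x) is a better estimate).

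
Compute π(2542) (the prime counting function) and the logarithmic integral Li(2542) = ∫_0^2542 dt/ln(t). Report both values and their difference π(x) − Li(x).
π(2542) = 371;  Li(2542) ≈ 384.97;  π(x) − Li(x) ≈ -13.97.

Direct count of primes ≤ 2542 gives π(2542) = 371. Numerical evaluation of the logarithmic integral gives Li(2542) ≈ 384.97. The difference π(x) − Li(x) ≈ -13.97 is typically negative for small/moderate x (Li(x) overestimates), though Littlewood's theorem shows this sign changes infinitely often.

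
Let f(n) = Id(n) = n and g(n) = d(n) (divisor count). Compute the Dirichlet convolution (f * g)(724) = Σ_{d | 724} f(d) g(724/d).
(Id * d)(724) = 2013

Divisors of 724: [1, 2, 4, 181, 362, 724]. For each d | 724:
  d = 1: Id(1) · d(724/1) = 1 · 6 = 6
  d = 2: Id(2) · d(724/2) = 2 · 4 = 8
  d = 4: Id(4) · d(724/4) = 4 · 2 = 8
  d = 181: Id(181) · d(724/181) = 181 · 3 = 543
  d = 362: Id(362) · d(724/362) = 362 · 2 = 724
  d = 724: Id(724) · d(724/724) = 724 · 1 = 724
Summing: (Id * d)(724) = 6 + 8 + 8 + 543 + 724 + 724 = 2013.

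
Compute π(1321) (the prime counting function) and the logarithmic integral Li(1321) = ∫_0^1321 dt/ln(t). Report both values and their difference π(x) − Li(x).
π(1321) = 216;  Li(1321) ≈ 223.13;  π(x) − Li(x) ≈ -7.13.

Direct count of primes ≤ 1321 gives π(1321) = 216. Numerical evaluation of the logarithmic integral gives Li(1321) ≈ 223.13. The difference π(x) − Li(x) ≈ -7.13 is typically negative for small/moderate x (Li(x) overestimates), though Littlewood's theorem shows this sign changes infinitely often.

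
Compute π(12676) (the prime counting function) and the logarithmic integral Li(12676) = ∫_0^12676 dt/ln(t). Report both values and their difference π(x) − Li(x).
π(12676) = 1514;  Li(12676) ≈ 1532.86;  π(x) − Li(x) ≈ -18.86.

Direct count of primes ≤ 12676 gives π(12676) = 1514. Numerical evaluation of the logarithmic integral gives Li(12676) ≈ 1532.86. The difference π(x) − Li(x) ≈ -18.86 is typically negative for small/moderate x (Li(x) overestimates), though Littlewood's theorem shows this sign changes infinitely often.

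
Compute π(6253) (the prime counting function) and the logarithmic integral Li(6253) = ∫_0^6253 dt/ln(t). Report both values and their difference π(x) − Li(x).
π(6253) = 812;  Li(6253) ≈ 829.43;  π(x) − Li(x) ≈ -17.43.

Direct count of primes ≤ 6253 gives π(6253) = 812. Numerical evaluation of the logarithmic integral gives Li(6253) ≈ 829.43. The difference π(x) − Li(x) ≈ -17.43 is typically negative for small/moderate x (Li(x) overestimates), though Littlewood's theorem shows this sign changes infinitely often.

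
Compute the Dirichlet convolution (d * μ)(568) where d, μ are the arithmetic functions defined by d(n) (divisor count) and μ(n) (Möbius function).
(d * μ)(568) = 1

Divisors of 568: [1, 2, 4, 8, 71, 142, 284, 568]. For each d | 568:
  d = 1: d(1) · μ(568/1) = 1 · 0 = 0
  d = 2: d(2) · μ(568/2) = 2 · 0 = 0
  d = 4: d(4) · μ(568/4) = 3 · 1 = 3
  d = 8: d(8) · μ(568/8) = 4 · -1 = -4
  d = 71: d(71) · μ(568/71) = 2 · 0 = 0
  d = 142: d(142) · μ(568/142) = 4 · 0 = 0
  d = 284: d(284) · μ(568/284) = 6 · -1 = -6
  d = 568: d(568) · μ(568/568) = 8 · 1 = 8
Summing: (d * μ)(568) = 0 + 0 + 3 + -4 + 0 + 0 + -6 + 8 = 1.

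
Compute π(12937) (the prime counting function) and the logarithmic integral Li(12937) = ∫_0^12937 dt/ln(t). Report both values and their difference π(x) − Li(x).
π(12937) = 1540;  Li(12937) ≈ 1560.46;  π(x) − Li(x) ≈ -20.46.

Direct count of primes ≤ 12937 gives π(12937) = 1540. Numerical evaluation of the logarithmic integral gives Li(12937) ≈ 1560.46. The difference π(x) − Li(x) ≈ -20.46 is typically negative for small/moderate x (Li(x) overestimates), though Littlewood's theorem shows this sign changes infinitely often.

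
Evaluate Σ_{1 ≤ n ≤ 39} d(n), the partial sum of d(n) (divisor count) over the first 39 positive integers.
Σ_{n ≤ 39} d(n) = 150

Compute d(n) for each 1 ≤ n ≤ 39: d(1) = 1, d(2) = 2, d(3) = 2, d(4) = 3, d(5) = 2, d(6) = 4, d(7) = 2, d(8) = 4, d(9) = 3, d(10) = 4, d(11) = 2, d(12) = 6, d(13) = 2, d(14) = 4, d(15) = 4, d(16) = 5, d(17) = 2, d(18) = 6, d(19) = 2, d(20) = 6, d(21) = 4, d(22) = 4, d(23) = 2, d(24) = 8, d(25) = 3, d(26) = 4, d(27) = 4, d(28) = 6, d(29) = 2, d(30) = 8, d(31) = 2, d(32) = 6, d(33) = 4, d(34) = 4, d(35) = 4, d(36) = 9, d(37) = 2, d(38) = 4, d(39) = 4. Summing all 39 values: 150. (Dirichlet's divisor formula: Σ_{n ≤ x} d(n) = x ln(x) + (2γ − 1) x + O(√x). For x = 39, the asymptotic estimate is ≈ 148.90.)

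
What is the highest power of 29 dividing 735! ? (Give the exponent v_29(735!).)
v_29(735!) = 25

Legendre's formula: v_p(n!) = Σ_{k ≥ 1} ⌊n / p^k⌋. For p = 29, n = 735, the terms are:
  ⌊735/29^1⌋ = ⌊735/29⌋ = 25
(the next term ⌊735/29^2⌋ = 0, terminating the sum). Summing: v_29(735!) = 25 = 25.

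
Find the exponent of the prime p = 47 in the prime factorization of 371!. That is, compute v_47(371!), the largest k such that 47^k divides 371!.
v_47(371!) = 7

Legendre's formula: v_p(n!) = Σ_{k ≥ 1} ⌊n / p^k⌋. For p = 47, n = 371, the terms are:
  ⌊371/47^1⌋ = ⌊371/47⌋ = 7
(the next term ⌊371/47^2⌋ = 0, terminating the sum). Summing: v_47(371!) = 7 = 7.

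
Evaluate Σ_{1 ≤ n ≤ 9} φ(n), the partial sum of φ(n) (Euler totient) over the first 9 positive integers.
Σ_{n ≤ 9} φ(n) = 28

Compute φ(n) for each 1 ≤ n ≤ 9: φ(1) = 1, φ(2) = 1, φ(3) = 2, φ(4) = 2, φ(5) = 4, φ(6) = 2, φ(7) = 6, φ(8) = 4, φ(9) = 6. Summing all 9 values: 28. (Average order: Σ_{n ≤ x} φ(n) ~ (3/π²) x². For x = 9, (3/π²)·9² ≈ 24.62.)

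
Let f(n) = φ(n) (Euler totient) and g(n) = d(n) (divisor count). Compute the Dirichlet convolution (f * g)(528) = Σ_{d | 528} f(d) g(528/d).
(φ * d)(528) = 1488

Divisors of 528: [1, 2, 3, 4, 6, 8, 11, 12, 16, 22, 24, 33, 44, 48, 66, 88, 132, 176, 264, 528]. For each d | 528:
  d = 1: φ(1) · d(528/1) = 1 · 20 = 20
  d = 2: φ(2) · d(528/2) = 1 · 16 = 16
  d = 3: φ(3) · d(528/3) = 2 · 10 = 20
  d = 4: φ(4) · d(528/4) = 2 · 12 = 24
  d = 6: φ(6) · d(528/6) = 2 · 8 = 16
  d = 8: φ(8) · d(528/8) = 4 · 8 = 32
  d = 11: φ(11) · d(528/11) = 10 · 10 = 100
  d = 12: φ(12) · d(528/12) = 4 · 6 = 24
  d = 16: φ(16) · d(528/16) = 8 · 4 = 32
  d = 22: φ(22) · d(528/22) = 10 · 8 = 80
  d = 24: φ(24) · d(528/24) = 8 · 4 = 32
  d = 33: φ(33) · d(528/33) = 20 · 5 = 100
  d = 44: φ(44) · d(528/44) = 20 · 6 = 120
  d = 48: φ(48) · d(528/48) = 16 · 2 = 32
  d = 66: φ(66) · d(528/66) = 20 · 4 = 80
  d = 88: φ(88) · d(528/88) = 40 · 4 = 160
  d = 132: φ(132) · d(528/132) = 40 · 3 = 120
  d = 176: φ(176) · d(528/176) = 80 · 2 = 160
  d = 264: φ(264) · d(528/264) = 80 · 2 = 160
  d = 528: φ(528) · d(528/528) = 160 · 1 = 160
Summing: (φ * d)(528) = 20 + 16 + 20 + 24 + 16 + 32 + 100 + 24 + 32 + 80 + 32 + 100 + 120 + 32 + 80 + 160 + 120 + 160 + 160 + 160 = 1488.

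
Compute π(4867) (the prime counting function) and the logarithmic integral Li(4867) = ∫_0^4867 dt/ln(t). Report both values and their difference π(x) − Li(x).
π(4867) = 651;  Li(4867) ≈ 668.64;  π(x) − Li(x) ≈ -17.64.

Direct count of primes ≤ 4867 gives π(4867) = 651. Numerical evaluation of the logarithmic integral gives Li(4867) ≈ 668.64. The difference π(x) − Li(x) ≈ -17.64 is typically negative for small/moderate x (Li(x) overestimates), though Littlewood's theorem shows this sign changes infinitely often.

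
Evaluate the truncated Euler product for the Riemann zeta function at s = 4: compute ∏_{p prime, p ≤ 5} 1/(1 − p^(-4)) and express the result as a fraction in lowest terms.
∏ = 225/208

The primes p ≤ 5 are [2, 3, 5]. For each prime, (1 − 1/p^4)^(-1) = p^4 / (p^4 − 1). The product is (1 − 1/2^4)^(-1), (1 − 1/3^4)^(-1), (1 − 1/5^4)^(-1) = ∏ p^4 / (p^4 − 1) = 225/208.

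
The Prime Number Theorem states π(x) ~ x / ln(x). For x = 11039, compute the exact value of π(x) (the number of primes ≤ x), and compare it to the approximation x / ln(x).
π(11039) = 1337;  x/ln(x) ≈ 1185.82;  relative error ≈ 11.31%.

Directly count primes up to 11039: π(11039) = 1337. The PNT approximation gives 11039/ln(11039) ≈ 11039/9.30919 ≈ 1185.82. Relative error (π(x) − x/ln(x)) / π(x) ≈ 11.31%; the approximation is known to undercount slightly (Li(x) is a better estimate).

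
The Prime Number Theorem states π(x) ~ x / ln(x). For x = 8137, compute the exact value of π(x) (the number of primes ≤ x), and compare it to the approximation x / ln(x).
π(8137) = 1022;  x/ln(x) ≈ 903.69;  relative error ≈ 11.58%.

Directly count primes up to 8137: π(8137) = 1022. The PNT approximation gives 8137/ln(8137) ≈ 8137/9.00418 ≈ 903.69. Relative error (π(x) − x/ln(x)) / π(x) ≈ 11.58%; the approximation is known to undercount slightly (Li(x) is a better estimate).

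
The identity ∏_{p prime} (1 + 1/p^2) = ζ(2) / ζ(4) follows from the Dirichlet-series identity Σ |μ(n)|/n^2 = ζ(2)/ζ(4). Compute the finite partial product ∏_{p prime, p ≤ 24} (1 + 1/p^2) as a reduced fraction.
∏ = 3394003400000/2252055594789

The primes p ≤ 24 are [2, 3, 5, 7, 11, 13, 17, 19, 23]. For each, (1 + 1/p^2) = (p^2 + 1)/p^2. Multiplying these fractions over p ∈ [2, 3, 5, 7, 11, 13, 17, 19, 23] gives 3394003400000/2252055594789. (In the limit P → ∞ this tends to ζ(2)/ζ(4).)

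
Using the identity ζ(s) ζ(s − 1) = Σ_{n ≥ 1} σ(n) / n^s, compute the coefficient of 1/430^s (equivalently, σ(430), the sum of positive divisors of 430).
σ(430) = 792

In the product (Σ m^0/m^s)(Σ k / k^s) = Σ (Σ_{d | n} d) / n^s, the coefficient of 1/n^s is σ(n) = Σ_{d | n} d. For n = 430, divisors are [1, 2, 5, 10, 43, 86, 215, 430]; summing: σ(430) = 792.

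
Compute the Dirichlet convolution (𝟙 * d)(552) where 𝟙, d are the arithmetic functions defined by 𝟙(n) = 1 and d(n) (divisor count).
(𝟙 * d)(552) = 90

Divisors of 552: [1, 2, 3, 4, 6, 8, 12, 23, 24, 46, 69, 92, 138, 184, 276, 552]. For each d | 552:
  d = 1: 𝟙(1) · d(552/1) = 1 · 16 = 16
  d = 2: 𝟙(2) · d(552/2) = 1 · 12 = 12
  d = 3: 𝟙(3) · d(552/3) = 1 · 8 = 8
  d = 4: 𝟙(4) · d(552/4) = 1 · 8 = 8
  d = 6: 𝟙(6) · d(552/6) = 1 · 6 = 6
  d = 8: 𝟙(8) · d(552/8) = 1 · 4 = 4
  d = 12: 𝟙(12) · d(552/12) = 1 · 4 = 4
  d = 23: 𝟙(23) · d(552/23) = 1 · 8 = 8
  d = 24: 𝟙(24) · d(552/24) = 1 · 2 = 2
  d = 46: 𝟙(46) · d(552/46) = 1 · 6 = 6
  d = 69: 𝟙(69) · d(552/69) = 1 · 4 = 4
  d = 92: 𝟙(92) · d(552/92) = 1 · 4 = 4
  d = 138: 𝟙(138) · d(552/138) = 1 · 3 = 3
  d = 184: 𝟙(184) · d(552/184) = 1 · 2 = 2
  d = 276: 𝟙(276) · d(552/276) = 1 · 2 = 2
  d = 552: 𝟙(552) · d(552/552) = 1 · 1 = 1
Summing: (𝟙 * d)(552) = 16 + 12 + 8 + 8 + 6 + 4 + 4 + 8 + 2 + 6 + 4 + 4 + 3 + 2 + 2 + 1 = 90.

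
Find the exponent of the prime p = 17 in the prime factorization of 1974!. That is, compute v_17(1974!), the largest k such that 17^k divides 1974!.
v_17(1974!) = 122

Legendre's formula: v_p(n!) = Σ_{k ≥ 1} ⌊n / p^k⌋. For p = 17, n = 1974, the terms are:
  ⌊1974/17^1⌋ = ⌊1974/17⌋ = 116
  ⌊1974/17^2⌋ = ⌊1974/289⌋ = 6
(the next term ⌊1974/17^3⌋ = 0, terminating the sum). Summing: v_17(1974!) = 116 + 6 = 122.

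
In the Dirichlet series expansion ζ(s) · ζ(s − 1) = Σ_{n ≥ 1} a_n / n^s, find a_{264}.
σ(264) = 720

In the product (Σ m^0/m^s)(Σ k / k^s) = Σ (Σ_{d | n} d) / n^s, the coefficient of 1/n^s is σ(n) = Σ_{d | n} d. For n = 264, divisors are [1, 2, 3, 4, 6, 8, 11, 12, 22, 24, 33, 44, 66, 88, 132, 264]; summing: σ(264) = 720.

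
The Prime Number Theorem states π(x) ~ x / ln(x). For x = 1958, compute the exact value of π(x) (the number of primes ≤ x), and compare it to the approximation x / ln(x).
π(1958) = 297;  x/ln(x) ≈ 258.32;  relative error ≈ 13.02%.

Directly count primes up to 1958: π(1958) = 297. The PNT approximation gives 1958/ln(1958) ≈ 1958/7.57968 ≈ 258.32. Relative error (π(x) − x/ln(x)) / π(x) ≈ 13.02%; the approximation is known to undercount slightly (Li(x) is a better estimate).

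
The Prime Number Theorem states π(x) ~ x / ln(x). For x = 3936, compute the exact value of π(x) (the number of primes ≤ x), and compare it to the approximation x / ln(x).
π(3936) = 546;  x/ln(x) ≈ 475.48;  relative error ≈ 12.92%.

Directly count primes up to 3936: π(3936) = 546. The PNT approximation gives 3936/ln(3936) ≈ 3936/8.27792 ≈ 475.48. Relative error (π(x) − x/ln(x)) / π(x) ≈ 12.92%; the approximation is known to undercount slightly (Li(x) is a better estimate).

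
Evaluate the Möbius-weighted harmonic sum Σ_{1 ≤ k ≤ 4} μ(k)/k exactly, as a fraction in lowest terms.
Σ μ(k)/k = 1/6

Values of μ(k) for 1 ≤ k ≤ 4: μ(1) = 1, μ(2) = -1, μ(3) = -1, with μ = 0 on non-squarefree integers. Summing μ(k)/k for k where μ(k) ≠ 0 gives 1/6 ≈ 0.1667. (PNT ⟺ this sum → 0 as n → ∞.)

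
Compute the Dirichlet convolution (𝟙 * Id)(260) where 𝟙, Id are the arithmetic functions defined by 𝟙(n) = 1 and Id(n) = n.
(𝟙 * Id)(260) = 588

Divisors of 260: [1, 2, 4, 5, 10, 13, 20, 26, 52, 65, 130, 260]. For each d | 260:
  d = 1: 𝟙(1) · Id(260/1) = 1 · 260 = 260
  d = 2: 𝟙(2) · Id(260/2) = 1 · 130 = 130
  d = 4: 𝟙(4) · Id(260/4) = 1 · 65 = 65
  d = 5: 𝟙(5) · Id(260/5) = 1 · 52 = 52
  d = 10: 𝟙(10) · Id(260/10) = 1 · 26 = 26
  d = 13: 𝟙(13) · Id(260/13) = 1 · 20 = 20
  d = 20: 𝟙(20) · Id(260/20) = 1 · 13 = 13
  d = 26: 𝟙(26) · Id(260/26) = 1 · 10 = 10
  d = 52: 𝟙(52) · Id(260/52) = 1 · 5 = 5
  d = 65: 𝟙(65) · Id(260/65) = 1 · 4 = 4
  d = 130: 𝟙(130) · Id(260/130) = 1 · 2 = 2
  d = 260: 𝟙(260) · Id(260/260) = 1 · 1 = 1
Summing: (𝟙 * Id)(260) = 260 + 130 + 65 + 52 + 26 + 20 + 13 + 10 + 5 + 4 + 2 + 1 = 588.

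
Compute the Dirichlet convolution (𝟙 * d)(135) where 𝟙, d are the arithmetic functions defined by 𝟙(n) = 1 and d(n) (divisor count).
(𝟙 * d)(135) = 30

Divisors of 135: [1, 3, 5, 9, 15, 27, 45, 135]. For each d | 135:
  d = 1: 𝟙(1) · d(135/1) = 1 · 8 = 8
  d = 3: 𝟙(3) · d(135/3) = 1 · 6 = 6
  d = 5: 𝟙(5) · d(135/5) = 1 · 4 = 4
  d = 9: 𝟙(9) · d(135/9) = 1 · 4 = 4
  d = 15: 𝟙(15) · d(135/15) = 1 · 3 = 3
  d = 27: 𝟙(27) · d(135/27) = 1 · 2 = 2
  d = 45: 𝟙(45) · d(135/45) = 1 · 2 = 2
  d = 135: 𝟙(135) · d(135/135) = 1 · 1 = 1
Summing: (𝟙 * d)(135) = 8 + 6 + 4 + 4 + 3 + 2 + 2 + 1 = 30.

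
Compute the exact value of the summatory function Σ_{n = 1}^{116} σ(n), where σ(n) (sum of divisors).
Σ_{n ≤ 116} σ(n) = 11107

Compute σ(n) for each 1 ≤ n ≤ 116: σ(1) = 1, σ(2) = 3, σ(3) = 4, σ(4) = 7, σ(5) = 6, σ(6) = 12, σ(7) = 8, σ(8) = 15, σ(9) = 13, σ(10) = 18, σ(11) = 12, σ(12) = 28, σ(13) = 14, σ(14) = 24, σ(15) = 24, σ(16) = 31, σ(17) = 18, σ(18) = 39, σ(19) = 20, σ(20) = 42, σ(21) = 32, σ(22) = 36, σ(23) = 24, σ(24) = 60, σ(25) = 31, σ(26) = 42, σ(27) = 40, σ(28) = 56, σ(29) = 30, σ(30) = 72, σ(31) = 32, σ(32) = 63, σ(33) = 48, σ(34) = 54, σ(35) = 48, σ(36) = 91, σ(37) = 38, σ(38) = 60, σ(39) = 56, σ(40) = 90, σ(41) = 42, σ(42) = 96, σ(43) = 44, σ(44) = 84, σ(45) = 78, σ(46) = 72, σ(47) = 48, σ(48) = 124, σ(49) = 57, σ(50) = 93, σ(51) = 72, σ(52) = 98, σ(53) = 54, σ(54) = 120, σ(55) = 72, σ(56) = 120, σ(57) = 80, σ(58) = 90, σ(59) = 60, σ(60) = 168, σ(61) = 62, σ(62) = 96, σ(63) = 104, σ(64) = 127, σ(65) = 84, σ(66) = 144, σ(67) = 68, σ(68) = 126, σ(69) = 96, σ(70) = 144, σ(71) = 72, σ(72) = 195, σ(73) = 74, σ(74) = 114, σ(75) = 124, σ(76) = 140, σ(77) = 96, σ(78) = 168, σ(79) = 80, σ(80) = 186, σ(81) = 121, σ(82) = 126, σ(83) = 84, σ(84) = 224, σ(85) = 108, σ(86) = 132, σ(87) = 120, σ(88) = 180, σ(89) = 90, σ(90) = 234, σ(91) = 112, σ(92) = 168, σ(93) = 128, σ(94) = 144, σ(95) = 120, σ(96) = 252, σ(97) = 98, σ(98) = 171, σ(99) = 156, σ(100) = 217, σ(101) = 102, σ(102) = 216, σ(103) = 104, σ(104) = 210, σ(105) = 192, σ(106) = 162, σ(107) = 108, σ(108) = 280, σ(109) = 110, σ(110) = 216, σ(111) = 152, σ(112) = 248, σ(113) = 114, σ(114) = 240, σ(115) = 144, σ(116) = 210. Summing all 116 values: 11107. (Average order: Σ_{n ≤ x} σ(n) ~ (π²/12) x². For x = 116, (π²/12)·116² ≈ 11067.12.)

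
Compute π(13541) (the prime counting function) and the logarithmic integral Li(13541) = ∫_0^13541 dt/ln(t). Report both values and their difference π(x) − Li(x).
π(13541) = 1603;  Li(13541) ≈ 1624.10;  π(x) − Li(x) ≈ -21.10.

Direct count of primes ≤ 13541 gives π(13541) = 1603. Numerical evaluation of the logarithmic integral gives Li(13541) ≈ 1624.10. The difference π(x) − Li(x) ≈ -21.10 is typically negative for small/moderate x (Li(x) overestimates), though Littlewood's theorem shows this sign changes infinitely often.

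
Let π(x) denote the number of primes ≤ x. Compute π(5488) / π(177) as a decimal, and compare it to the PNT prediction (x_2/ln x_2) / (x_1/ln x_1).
π(5488)/π(177) = 725/40 ≈ 18.1250;  PNT prediction ≈ 18.6392.

π(177) = 40 and π(5488) = 725, so π(5488)/π(177) ≈ 18.1250. The PNT-predicted ratio is (5488/ln(5488)) / (177/ln(177)) ≈ 18.6392. The two agree to within a few percent, as expected.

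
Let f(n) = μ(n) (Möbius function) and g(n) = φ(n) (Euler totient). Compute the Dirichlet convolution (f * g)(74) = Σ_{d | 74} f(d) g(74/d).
(μ * φ)(74) = 0

Divisors of 74: [1, 2, 37, 74]. For each d | 74:
  d = 1: μ(1) · φ(74/1) = 1 · 36 = 36
  d = 2: μ(2) · φ(74/2) = -1 · 36 = -36
  d = 37: μ(37) · φ(74/37) = -1 · 1 = -1
  d = 74: μ(74) · φ(74/74) = 1 · 1 = 1
Summing: (μ * φ)(74) = 36 + -36 + -1 + 1 = 0.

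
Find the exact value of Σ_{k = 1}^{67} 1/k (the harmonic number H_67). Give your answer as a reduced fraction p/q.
H_67 = 14050874595745034300902316411/2933773379069966367528193600

Direct summation: H_67 = 1 + 1/2 + ... + 1/67. The least common denominator is lcm(1, ..., 67) = 79211881234889091923261227200; over this denominator the numerator is 79211881234889091923261227200 + 39605940617444545961630613600 + 26403960411629697307753742400 + 19802970308722272980815306800 + 15842376246977818384652245440 + 13201980205814848653876871200 + 11315983033555584560465889600 + 9901485154361136490407653400 + 8801320137209899102584580800 + 7921188123488909192326122720 + 7201080112262644720296475200 + 6600990102907424326938435600 + 6093221633453007071020094400 + 5657991516777792280232944800 + 5280792082325939461550748480 + 4950742577180568245203826700 + 4659522425581711289603601600 + 4400660068604949551292290400 + 4169046380783636417013748800 + 3960594061744454596163061360 + 3771994344518528186821963200 + 3600540056131322360148237600 + 3443994836299525735793966400 + 3300495051453712163469217800 + 3168475249395563676930449088 + 3046610816726503535510047200 + 2933773379069966367528193600 + 2828995758388896140116472400 + 2731444180513416962871076800 + 2640396041162969730775374240 + 2555221975319002965266491200 + 2475371288590284122601913350 + 2400360037420881573432158400 + 2329761212790855644801800800 + 2263196606711116912093177920 + 2200330034302474775646145200 + 2140861654997002484412465600 + 2084523190391818208506874400 + 2031073877817669023673364800 + 1980297030872227298081530680 + 1931997103289977851786859200 + 1885997172259264093410981600 + 1842136772904397486587470400 + 1800270028065661180074118800 + 1760264027441979820516916160 + 1721997418149762867896983200 + 1685359175210406211133217600 + 1650247525726856081734608900 + 1616569004793654937209412800 + 1584237624697781838465224544 + 1553174141860570429867867200 + 1523305408363251767755023600 + 1494563796884699847608702400 + 1466886689534983183764096800 + 1440216022452528944059295040 + 1414497879194448070058236200 + 1389682126927878805671249600 + 1365722090256708481435538400 + 1342574258218459185140020800 + 1320198020581484865387687120 + 1298555430080149047922315200 + 1277610987659501482633245600 + 1257331448172842728940654400 + 1237685644295142061300956675 + 1218644326690601414204018880 + 1200180018710440786716079200 + 1182266884102822267511361600 = 379373614085115926124362543097, so H_67 = 379373614085115926124362543097/79211881234889091923261227200; reducing by gcd(379373614085115926124362543097, 79211881234889091923261227200) = 27 gives 14050874595745034300902316411/2933773379069966367528193600 ≈ 4.78935. (The PNT-adjacent estimate ln(67) + γ ≈ 4.78191 matches within O(1/n).)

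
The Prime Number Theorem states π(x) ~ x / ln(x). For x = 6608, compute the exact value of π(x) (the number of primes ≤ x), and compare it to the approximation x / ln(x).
π(6608) = 854;  x/ln(x) ≈ 751.25;  relative error ≈ 12.03%.

Directly count primes up to 6608: π(6608) = 854. The PNT approximation gives 6608/ln(6608) ≈ 6608/8.79604 ≈ 751.25. Relative error (π(x) − x/ln(x)) / π(x) ≈ 12.03%; the approximation is known to undercount slightly (Li(x) is a better estimate).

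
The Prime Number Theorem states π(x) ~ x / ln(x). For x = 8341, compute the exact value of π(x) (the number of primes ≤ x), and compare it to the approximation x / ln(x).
π(8341) = 1045;  x/ln(x) ≈ 923.81;  relative error ≈ 11.60%.

Directly count primes up to 8341: π(8341) = 1045. The PNT approximation gives 8341/ln(8341) ≈ 8341/9.02894 ≈ 923.81. Relative error (π(x) − x/ln(x)) / π(x) ≈ 11.60%; the approximation is known to undercount slightly (Li(x) is a better estimate).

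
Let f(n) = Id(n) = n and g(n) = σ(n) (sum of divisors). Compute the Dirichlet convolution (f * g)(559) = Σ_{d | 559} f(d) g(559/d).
(Id * σ)(559) = 2349

Divisors of 559: [1, 13, 43, 559]. For each d | 559:
  d = 1: Id(1) · σ(559/1) = 1 · 616 = 616
  d = 13: Id(13) · σ(559/13) = 13 · 44 = 572
  d = 43: Id(43) · σ(559/43) = 43 · 14 = 602
  d = 559: Id(559) · σ(559/559) = 559 · 1 = 559
Summing: (Id * σ)(559) = 616 + 572 + 602 + 559 = 2349.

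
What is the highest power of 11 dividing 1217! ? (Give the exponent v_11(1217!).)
v_11(1217!) = 120

Legendre's formula: v_p(n!) = Σ_{k ≥ 1} ⌊n / p^k⌋. For p = 11, n = 1217, the terms are:
  ⌊1217/11^1⌋ = ⌊1217/11⌋ = 110
  ⌊1217/11^2⌋ = ⌊1217/121⌋ = 10
(the next term ⌊1217/11^3⌋ = 0, terminating the sum). Summing: v_11(1217!) = 110 + 10 = 120.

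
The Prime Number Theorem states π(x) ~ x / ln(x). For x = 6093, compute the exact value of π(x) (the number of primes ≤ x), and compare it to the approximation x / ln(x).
π(6093) = 795;  x/ln(x) ≈ 699.15;  relative error ≈ 12.06%.

Directly count primes up to 6093: π(6093) = 795. The PNT approximation gives 6093/ln(6093) ≈ 6093/8.71490 ≈ 699.15. Relative error (π(x) − x/ln(x)) / π(x) ≈ 12.06%; the approximation is known to undercount slightly (Li(x) is a better estimate).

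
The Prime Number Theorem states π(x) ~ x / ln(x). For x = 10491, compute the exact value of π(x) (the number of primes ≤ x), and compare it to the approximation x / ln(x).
π(10491) = 1283;  x/ln(x) ≈ 1133.15;  relative error ≈ 11.68%.

Directly count primes up to 10491: π(10491) = 1283. The PNT approximation gives 10491/ln(10491) ≈ 10491/9.25827 ≈ 1133.15. Relative error (π(x) − x/ln(x)) / π(x) ≈ 11.68%; the approximation is known to undercount slightly (Li(x) is a better estimate).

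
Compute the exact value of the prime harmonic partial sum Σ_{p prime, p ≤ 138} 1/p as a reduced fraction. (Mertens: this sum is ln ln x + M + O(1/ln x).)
Σ 1/p = 134916993045244813891851972880537444693266047783313727/72047817630210000485677936198920432067383702541010310

π(138) = 33, so the primes ≤ 138 are [2, 3, 5, 7, 11, 13, 17, 19, 23, 29, 31, 37, 41, 43, 47, 53, 59, 61, 67, 71, 73, 79, 83, 89, 97, 101, 103, 107, 109, 113, 127, 131, 137]. Summing 1/p over these primes: 134916993045244813891851972880537444693266047783313727/72047817630210000485677936198920432067383702541010310 ≈ 1.8726. Mertens estimate ln ln(138) + 0.2615 ≈ 1.8563.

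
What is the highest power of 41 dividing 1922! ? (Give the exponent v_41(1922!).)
v_41(1922!) = 47

Legendre's formula: v_p(n!) = Σ_{k ≥ 1} ⌊n / p^k⌋. For p = 41, n = 1922, the terms are:
  ⌊1922/41^1⌋ = ⌊1922/41⌋ = 46
  ⌊1922/41^2⌋ = ⌊1922/1681⌋ = 1
(the next term ⌊1922/41^3⌋ = 0, terminating the sum). Summing: v_41(1922!) = 46 + 1 = 47.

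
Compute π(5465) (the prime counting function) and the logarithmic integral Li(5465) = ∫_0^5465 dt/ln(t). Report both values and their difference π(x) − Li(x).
π(5465) = 721;  Li(5465) ≈ 738.59;  π(x) − Li(x) ≈ -17.59.

Direct count of primes ≤ 5465 gives π(5465) = 721. Numerical evaluation of the logarithmic integral gives Li(5465) ≈ 738.59. The difference π(x) − Li(x) ≈ -17.59 is typically negative for small/moderate x (Li(x) overestimates), though Littlewood's theorem shows this sign changes infinitely often.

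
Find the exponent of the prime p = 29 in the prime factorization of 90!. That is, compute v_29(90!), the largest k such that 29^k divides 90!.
v_29(90!) = 3

Legendre's formula: v_p(n!) = Σ_{k ≥ 1} ⌊n / p^k⌋. For p = 29, n = 90, the terms are:
  ⌊90/29^1⌋ = ⌊90/29⌋ = 3
(the next term ⌊90/29^2⌋ = 0, terminating the sum). Summing: v_29(90!) = 3 = 3.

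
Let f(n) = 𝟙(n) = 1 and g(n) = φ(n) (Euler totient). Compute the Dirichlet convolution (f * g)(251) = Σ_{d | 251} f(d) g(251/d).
(𝟙 * φ)(251) = 251

Divisors of 251: [1, 251]. For each d | 251:
  d = 1: 𝟙(1) · φ(251/1) = 1 · 250 = 250
  d = 251: 𝟙(251) · φ(251/251) = 1 · 1 = 1
Summing: (𝟙 * φ)(251) = 250 + 1 = 251.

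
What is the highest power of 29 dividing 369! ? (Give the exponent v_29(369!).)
v_29(369!) = 12

Legendre's formula: v_p(n!) = Σ_{k ≥ 1} ⌊n / p^k⌋. For p = 29, n = 369, the terms are:
  ⌊369/29^1⌋ = ⌊369/29⌋ = 12
(the next term ⌊369/29^2⌋ = 0, terminating the sum). Summing: v_29(369!) = 12 = 12.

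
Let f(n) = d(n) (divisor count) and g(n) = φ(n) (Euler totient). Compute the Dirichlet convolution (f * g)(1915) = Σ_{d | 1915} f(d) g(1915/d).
(d * φ)(1915) = 2304

Divisors of 1915: [1, 5, 383, 1915]. For each d | 1915:
  d = 1: d(1) · φ(1915/1) = 1 · 1528 = 1528
  d = 5: d(5) · φ(1915/5) = 2 · 382 = 764
  d = 383: d(383) · φ(1915/383) = 2 · 4 = 8
  d = 1915: d(1915) · φ(1915/1915) = 4 · 1 = 4
Summing: (d * φ)(1915) = 1528 + 764 + 8 + 4 = 2304.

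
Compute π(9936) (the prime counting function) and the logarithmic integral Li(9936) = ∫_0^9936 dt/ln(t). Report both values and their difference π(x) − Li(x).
π(9936) = 1225;  Li(9936) ≈ 1239.19;  π(x) − Li(x) ≈ -14.19.

Direct count of primes ≤ 9936 gives π(9936) = 1225. Numerical evaluation of the logarithmic integral gives Li(9936) ≈ 1239.19. The difference π(x) − Li(x) ≈ -14.19 is typically negative for small/moderate x (Li(x) overestimates), though Littlewood's theorem shows this sign changes infinitely often.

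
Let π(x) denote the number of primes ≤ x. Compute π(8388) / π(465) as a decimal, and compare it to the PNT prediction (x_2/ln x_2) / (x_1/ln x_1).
π(8388)/π(465) = 1050/90 ≈ 11.6667;  PNT prediction ≈ 12.2634.

π(465) = 90 and π(8388) = 1050, so π(8388)/π(465) ≈ 11.6667. The PNT-predicted ratio is (8388/ln(8388)) / (465/ln(465)) ≈ 12.2634. The two agree to within a few percent, as expected.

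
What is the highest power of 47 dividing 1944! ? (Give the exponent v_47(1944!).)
v_47(1944!) = 41

Legendre's formula: v_p(n!) = Σ_{k ≥ 1} ⌊n / p^k⌋. For p = 47, n = 1944, the terms are:
  ⌊1944/47^1⌋ = ⌊1944/47⌋ = 41
(the next term ⌊1944/47^2⌋ = 0, terminating the sum). Summing: v_47(1944!) = 41 = 41.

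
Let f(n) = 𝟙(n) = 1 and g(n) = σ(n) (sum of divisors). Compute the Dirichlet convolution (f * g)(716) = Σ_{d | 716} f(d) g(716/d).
(𝟙 * σ)(716) = 1991

Divisors of 716: [1, 2, 4, 179, 358, 716]. For each d | 716:
  d = 1: 𝟙(1) · σ(716/1) = 1 · 1260 = 1260
  d = 2: 𝟙(2) · σ(716/2) = 1 · 540 = 540
  d = 4: 𝟙(4) · σ(716/4) = 1 · 180 = 180
  d = 179: 𝟙(179) · σ(716/179) = 1 · 7 = 7
  d = 358: 𝟙(358) · σ(716/358) = 1 · 3 = 3
  d = 716: 𝟙(716) · σ(716/716) = 1 · 1 = 1
Summing: (𝟙 * σ)(716) = 1260 + 540 + 180 + 7 + 3 + 1 = 1991.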